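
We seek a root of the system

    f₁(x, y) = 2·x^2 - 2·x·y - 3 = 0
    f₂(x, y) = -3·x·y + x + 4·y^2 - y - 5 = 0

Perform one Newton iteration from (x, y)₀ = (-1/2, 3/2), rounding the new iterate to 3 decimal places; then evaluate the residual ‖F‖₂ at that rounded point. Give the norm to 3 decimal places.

At (-1/2, 3/2): F = (-1.000, 4.250).
Jacobian J = [[4·x - 2·y, -2·x], [-3·y + 1, -3·x + 8·y - 1]].
At the point, J = [[-5.000, 1.000], [-3.500, 12.500]] (det J = -59.000).
Solving J·Δ = −F gives Δ = (-0.284, -0.419).
Then the next iterate is (x, y)₁ = (-0.784, 1.081).
Re-evaluating at (-0.784, 1.081): F = (-0.07568, 0.35176), so ‖F‖₂ = 0.360.

0.360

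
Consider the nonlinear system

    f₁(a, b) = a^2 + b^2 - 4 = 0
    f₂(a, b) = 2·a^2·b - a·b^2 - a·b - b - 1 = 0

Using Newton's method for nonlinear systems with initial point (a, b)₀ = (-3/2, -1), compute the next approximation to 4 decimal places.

At (-3/2, -1): F = (-0.7500, -4.5000).
Jacobian J = [[2·a, 2·b], [4·a·b - b^2 - b, 2·a^2 - 2·a·b - a - 1]].
At the point, J = [[-3.0000, -2.0000], [6.0000, 2.0000]] (det J = 6.0000).
Solving J·Δ = −F gives Δ = (1.7500, -3.0000).
Then the next iterate is (a, b)₁ = (0.2500, -4.0000).

(0.2500, -4.0000)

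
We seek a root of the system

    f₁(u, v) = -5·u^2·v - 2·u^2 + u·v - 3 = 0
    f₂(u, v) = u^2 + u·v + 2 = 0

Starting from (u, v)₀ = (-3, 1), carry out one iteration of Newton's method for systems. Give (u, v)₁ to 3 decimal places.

(-1.398, 0.997)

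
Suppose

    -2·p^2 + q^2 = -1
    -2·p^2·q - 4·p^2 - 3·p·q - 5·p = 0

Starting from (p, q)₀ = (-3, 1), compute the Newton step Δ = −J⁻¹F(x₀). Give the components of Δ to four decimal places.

At (-3, 1): F = (-16.0000, -30.0000).
Jacobian J = [[-4·p, 2·q], [-4·p·q - 8·p - 3·q - 5, -2·p^2 - 3·p]].
At the point, J = [[12.0000, 2.0000], [28.0000, -9.0000]] (det J = -164.0000).
Solving J·Δ = −F gives Δ = (1.2439, 0.5366).

(1.2439, 0.5366)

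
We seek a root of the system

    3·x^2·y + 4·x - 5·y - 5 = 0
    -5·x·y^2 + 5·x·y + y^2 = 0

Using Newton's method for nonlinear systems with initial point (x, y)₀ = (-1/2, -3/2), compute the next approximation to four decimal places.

(-0.1975, -1.0421)

At (-1/2, -3/2): F = (-0.6250, 11.6250).
Jacobian J = [[6·x·y + 4, 3·x^2 - 5], [-5·y^2 + 5·y, -10·x·y + 5·x + 2·y]].
At the point, J = [[8.5000, -4.2500], [-18.7500, -13.0000]] (det J = -190.1875).
Solving J·Δ = −F gives Δ = (0.3025, 0.4579).
Then the next iterate is (x, y)₁ = (-0.1975, -1.0421).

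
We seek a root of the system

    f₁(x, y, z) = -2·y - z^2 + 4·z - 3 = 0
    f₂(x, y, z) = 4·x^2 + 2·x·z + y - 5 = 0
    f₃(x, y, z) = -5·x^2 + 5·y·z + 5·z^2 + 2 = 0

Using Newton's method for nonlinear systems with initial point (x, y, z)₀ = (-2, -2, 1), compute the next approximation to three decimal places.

(-2.400, 4.200, 5.200)

At (-2, -2, 1): F = (4.000, 5.000, -23.000).
Jacobian J = [[0, -2, -2·z + 4], [8·x + 2·z, 1, 2·x], [-10·x, 5·z, 5·y + 10·z]].
At the point, J = [[0.000, -2.000, 2.000], [-14.000, 1.000, -4.000], [20.000, 5.000, 0.000]] (det J = -20.000).
Solving J·Δ = −F gives Δ = (-0.400, 6.200, 4.200).
Then the next iterate is (x, y, z)₁ = (-2.400, 4.200, 5.200).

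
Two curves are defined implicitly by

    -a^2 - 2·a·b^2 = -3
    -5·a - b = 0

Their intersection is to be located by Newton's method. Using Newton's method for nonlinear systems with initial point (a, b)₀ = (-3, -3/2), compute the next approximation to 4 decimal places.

At (-3, -3/2): F = (7.5000, 16.5000).
Jacobian J = [[-2·a - 2·b^2, -4·a·b], [-5, -1]].
At the point, J = [[1.5000, -18.0000], [-5.0000, -1.0000]] (det J = -91.5000).
Solving J·Δ = −F gives Δ = (3.1639, 0.6803).
Then the next iterate is (a, b)₁ = (0.1639, -0.8197).

(0.1639, -0.8197)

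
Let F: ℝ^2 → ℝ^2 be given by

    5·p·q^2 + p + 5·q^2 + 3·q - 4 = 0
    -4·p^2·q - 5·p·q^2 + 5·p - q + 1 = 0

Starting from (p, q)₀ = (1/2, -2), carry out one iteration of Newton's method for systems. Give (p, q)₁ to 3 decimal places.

(5.095, 2.333)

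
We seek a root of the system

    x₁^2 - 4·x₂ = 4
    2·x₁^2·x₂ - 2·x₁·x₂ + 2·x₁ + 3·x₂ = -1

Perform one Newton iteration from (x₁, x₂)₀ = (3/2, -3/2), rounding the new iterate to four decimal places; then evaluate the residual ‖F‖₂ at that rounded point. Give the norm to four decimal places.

88.3834

At (3/2, -3/2): F = (4.2500, -2.7500).
Jacobian J = [[2·x₁, -4], [4·x₁·x₂ - 2·x₂ + 2, 2·x₁^2 - 2·x₁ + 3]].
At the point, J = [[3.0000, -4.0000], [-4.0000, 4.5000]] (det J = -2.5000).
Solving J·Δ = −F gives Δ = (3.2500, 3.5000).
Then the next iterate is (x₁, x₂)₁ = (4.7500, 2.0000).
Re-evaluating at (4.7500, 2.0000): F = (10.5625, 87.7500), so ‖F‖₂ = 88.3834.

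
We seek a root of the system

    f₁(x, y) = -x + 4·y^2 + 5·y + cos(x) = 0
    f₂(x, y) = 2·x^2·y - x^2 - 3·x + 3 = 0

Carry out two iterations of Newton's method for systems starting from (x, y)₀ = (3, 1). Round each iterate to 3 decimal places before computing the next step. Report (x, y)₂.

(9.425, 0.800)

At (3, 1): F = (5.01001, 3.000).
Jacobian J = [[-sin(x) - 1, 8·y + 5], [4·x·y - 2·x - 3, 2·x^2]].
At the point, J = [[-1.14112, 13.000], [3.000, 18.000]] (det J = -59.54016).
Solving J·Δ = −F gives Δ = (0.860, -0.310).
Then the next iterate is (x, y)₁ = (3.860, 0.690).
Round to (3.860, 0.690) and repeat: F = (0.74155, -2.91815), J = [[-0.34181, 10.520], [-0.06640, 29.79920]].
Δ = (5.565, 0.110), so (x, y)₂ = (9.425, 0.800).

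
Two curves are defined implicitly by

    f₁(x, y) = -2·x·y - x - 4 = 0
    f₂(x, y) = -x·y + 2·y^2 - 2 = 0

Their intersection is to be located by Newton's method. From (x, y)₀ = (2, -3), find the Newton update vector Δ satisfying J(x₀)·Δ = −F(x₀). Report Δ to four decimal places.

At (2, -3): F = (6.0000, 22.0000).
Jacobian J = [[-2·y - 1, -2·x], [-y, -x + 4·y]].
At the point, J = [[5.0000, -4.0000], [3.0000, -14.0000]] (det J = -58.0000).
Solving J·Δ = −F gives Δ = (0.0690, 1.5862).

(0.0690, 1.5862)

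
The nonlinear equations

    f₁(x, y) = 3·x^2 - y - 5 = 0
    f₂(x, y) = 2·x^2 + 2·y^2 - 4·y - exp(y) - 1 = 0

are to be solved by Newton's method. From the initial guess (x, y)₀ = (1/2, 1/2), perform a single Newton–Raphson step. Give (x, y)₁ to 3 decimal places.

At (1/2, 1/2): F = (-4.750, -3.64872).
Jacobian J = [[6·x, -1], [4·x, 4·y - exp(y) - 4]].
At the point, J = [[3.000, -1.000], [2.000, -3.64872]] (det J = -8.94616).
Solving J·Δ = −F gives Δ = (1.529, -0.162).
Then the next iterate is (x, y)₁ = (2.029, 0.338).

(2.029, 0.338)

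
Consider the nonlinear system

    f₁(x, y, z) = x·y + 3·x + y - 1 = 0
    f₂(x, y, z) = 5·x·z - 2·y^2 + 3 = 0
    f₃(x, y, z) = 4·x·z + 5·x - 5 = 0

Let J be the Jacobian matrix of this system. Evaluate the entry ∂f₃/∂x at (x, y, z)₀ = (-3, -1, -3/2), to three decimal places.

∂f₃/∂x = 4·z + 5.
At (-3, -1, -3/2) this is -1.000.

-1.000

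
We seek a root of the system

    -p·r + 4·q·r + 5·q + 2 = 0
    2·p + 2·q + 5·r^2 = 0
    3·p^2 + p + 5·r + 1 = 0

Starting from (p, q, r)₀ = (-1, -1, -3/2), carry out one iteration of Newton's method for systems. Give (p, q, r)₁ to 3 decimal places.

At (-1, -1, -3/2): F = (1.500, 7.250, -4.500).
Jacobian J = [[-r, 4·r + 5, -p + 4·q], [2, 2, 10·r], [6·p + 1, 0, 5]].
At the point, J = [[1.500, -1.000, -3.000], [2.000, 2.000, -15.000], [-5.000, 0.000, 5.000]] (det J = -80.000).
Solving J·Δ = −F gives Δ = (-0.541, -0.389, 0.359).
Then the next iterate is (p, q, r)₁ = (-1.541, -1.389, -1.141).

(-1.541, -1.389, -1.141)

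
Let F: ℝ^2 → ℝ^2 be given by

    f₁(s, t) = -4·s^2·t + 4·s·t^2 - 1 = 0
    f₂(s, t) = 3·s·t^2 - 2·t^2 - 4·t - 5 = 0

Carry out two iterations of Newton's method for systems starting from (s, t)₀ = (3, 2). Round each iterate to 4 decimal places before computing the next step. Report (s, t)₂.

(1.8393, 1.8676)

At (3, 2): F = (-25.0000, 15.0000).
Jacobian J = [[-8·s·t + 4·t^2, -4·s^2 + 8·s·t], [3·t^2, 6·s·t - 4·t - 4]].
At the point, J = [[-32.0000, 12.0000], [12.0000, 24.0000]] (det J = -912.0000).
Solving J·Δ = −F gives Δ = (-0.8553, -0.1974).
Then the next iterate is (s, t)₁ = (2.1447, 1.8026).
Round to (2.1447, 1.8026) and repeat: F = (-6.290284, 2.197617), J = [[-17.930823, 12.529337], [9.748100, 11.985817]].
Δ = (-0.3054, 0.0650), so (s, t)₂ = (1.8393, 1.8676).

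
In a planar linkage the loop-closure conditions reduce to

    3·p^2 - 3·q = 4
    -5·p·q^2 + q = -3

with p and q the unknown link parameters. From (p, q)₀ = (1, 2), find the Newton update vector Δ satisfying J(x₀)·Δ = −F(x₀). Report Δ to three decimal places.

At (1, 2): F = (-7.000, -15.000).
Jacobian J = [[6·p, -3], [-5·q^2, -10·p·q + 1]].
At the point, J = [[6.000, -3.000], [-20.000, -19.000]] (det J = -174.000).
Solving J·Δ = −F gives Δ = (0.506, -1.322).

(0.506, -1.322)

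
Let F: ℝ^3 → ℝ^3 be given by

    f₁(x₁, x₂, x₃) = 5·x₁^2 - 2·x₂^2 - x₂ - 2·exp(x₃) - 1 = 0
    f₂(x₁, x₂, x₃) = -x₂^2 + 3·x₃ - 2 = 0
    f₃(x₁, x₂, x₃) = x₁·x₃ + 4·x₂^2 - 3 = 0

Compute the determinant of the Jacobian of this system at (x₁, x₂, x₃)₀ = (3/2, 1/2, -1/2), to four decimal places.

J = [[10·x₁, -4·x₂ - 1, -2·exp(x₃)], [0, -2·x₂, 3], [x₃, 8·x₂, x₁]].
At the point, J = [[15.0000, -3.0000, -1.213061], [0.0000, -1.0000, 3.0000], [-0.5000, 4.0000, 1.5000]].
det J = -197.3935.

-197.3935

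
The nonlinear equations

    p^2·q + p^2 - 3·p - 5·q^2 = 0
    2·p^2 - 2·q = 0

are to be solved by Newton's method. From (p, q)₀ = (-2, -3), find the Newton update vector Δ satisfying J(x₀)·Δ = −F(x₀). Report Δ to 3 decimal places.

At (-2, -3): F = (-47.000, 14.000).
Jacobian J = [[2·p·q + 2·p - 3, p^2 - 10·q], [4·p, -2]].
At the point, J = [[5.000, 34.000], [-8.000, -2.000]] (det J = 262.000).
Solving J·Δ = −F gives Δ = (1.458, 1.168).

(1.458, 1.168)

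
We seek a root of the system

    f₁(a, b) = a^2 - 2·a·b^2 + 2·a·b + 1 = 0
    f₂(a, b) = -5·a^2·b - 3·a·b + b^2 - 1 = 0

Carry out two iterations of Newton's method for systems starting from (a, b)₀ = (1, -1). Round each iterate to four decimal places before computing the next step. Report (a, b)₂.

At (1, -1): F = (-2.0000, 8.0000).
Jacobian J = [[2·a - 2·b^2 + 2·b, -4·a·b + 2·a], [-10·a·b - 3·b, -5·a^2 - 3·a + 2·b]].
At the point, J = [[-2.0000, 6.0000], [13.0000, -10.0000]] (det J = -58.0000).
Solving J·Δ = −F gives Δ = (-0.4828, 0.1724).
Then the next iterate is (a, b)₁ = (0.5172, -0.8276).
Round to (0.5172, -0.8276) and repeat: F = (-0.297057, 2.075924), J = [[-1.990644, 2.746539], [6.763147, -4.544279]].
Δ = (-0.4567, -0.2228), so (a, b)₂ = (0.0605, -1.0504).

(0.0605, -1.0504)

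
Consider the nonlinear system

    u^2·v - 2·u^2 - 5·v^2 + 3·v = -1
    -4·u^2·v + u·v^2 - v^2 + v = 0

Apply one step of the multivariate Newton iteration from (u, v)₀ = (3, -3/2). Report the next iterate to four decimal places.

(5.0801, 1.8308)

At (3, -3/2): F = (-46.2500, 57.0000).
Jacobian J = [[2·u·v - 4·u, u^2 - 10·v + 3], [-8·u·v + v^2, -4·u^2 + 2·u·v - 2·v + 1]].
At the point, J = [[-21.0000, 27.0000], [38.2500, -41.0000]] (det J = -171.7500).
Solving J·Δ = −F gives Δ = (2.0801, 3.3308).
Then the next iterate is (u, v)₁ = (5.0801, 1.8308).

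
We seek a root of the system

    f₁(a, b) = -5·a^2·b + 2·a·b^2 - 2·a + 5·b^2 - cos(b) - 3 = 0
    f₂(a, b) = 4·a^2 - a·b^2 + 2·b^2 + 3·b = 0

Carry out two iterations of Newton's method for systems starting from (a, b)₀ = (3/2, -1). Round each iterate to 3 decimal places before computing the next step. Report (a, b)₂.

(0.654, -0.783)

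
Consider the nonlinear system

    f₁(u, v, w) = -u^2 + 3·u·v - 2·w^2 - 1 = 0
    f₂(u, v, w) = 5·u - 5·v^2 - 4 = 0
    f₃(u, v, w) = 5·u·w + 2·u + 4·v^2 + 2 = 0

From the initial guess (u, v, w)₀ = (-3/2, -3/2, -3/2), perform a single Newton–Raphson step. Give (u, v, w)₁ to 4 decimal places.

At (-3/2, -3/2, -3/2): F = (-1.0000, -22.7500, 19.2500).
Jacobian J = [[-2·u + 3·v, 3·u, -4·w], [5, -10·v, 0], [5·w + 2, 8·v, 5·u]].
At the point, J = [[-1.5000, -4.5000, 6.0000], [5.0000, 15.0000, 0.0000], [-5.5000, -12.0000, -7.5000]] (det J = 135.0000).
Solving J·Δ = −F gives Δ = (-5.8208, 3.4569, 1.3042).
Then the next iterate is (u, v, w)₁ = (-7.3208, 1.9569, -0.1958).

(-7.3208, 1.9569, -0.1958)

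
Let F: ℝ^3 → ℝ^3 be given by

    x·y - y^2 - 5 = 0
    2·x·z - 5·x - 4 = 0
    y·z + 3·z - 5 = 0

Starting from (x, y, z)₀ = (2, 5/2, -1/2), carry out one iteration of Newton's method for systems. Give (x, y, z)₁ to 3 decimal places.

(0.048, -1.210, 0.572)

At (2, 5/2, -1/2): F = (-6.250, -16.000, -7.750).
Jacobian J = [[y, x - 2·y, 0], [2·z - 5, 0, 2·x], [0, z, y + 3]].
At the point, J = [[2.500, -3.000, 0.000], [-6.000, 0.000, 4.000], [0.000, -0.500, 5.500]] (det J = -94.000).
Solving J·Δ = −F gives Δ = (-1.952, -3.710, 1.072).
Then the next iterate is (x, y, z)₁ = (0.048, -1.210, 0.572).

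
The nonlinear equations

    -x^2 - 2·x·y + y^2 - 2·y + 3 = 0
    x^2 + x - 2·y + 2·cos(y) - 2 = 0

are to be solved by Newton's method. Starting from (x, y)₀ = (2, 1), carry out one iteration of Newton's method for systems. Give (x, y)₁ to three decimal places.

(1.182, 0.726)

At (2, 1): F = (-6.000, 3.08060).
Jacobian J = [[-2·x - 2·y, -2·x + 2·y - 2], [2·x + 1, -2·sin(y) - 2]].
At the point, J = [[-6.000, -4.000], [5.000, -3.68294]] (det J = 42.09765).
Solving J·Δ = −F gives Δ = (-0.818, -0.274).
Then the next iterate is (x, y)₁ = (1.182, 0.726).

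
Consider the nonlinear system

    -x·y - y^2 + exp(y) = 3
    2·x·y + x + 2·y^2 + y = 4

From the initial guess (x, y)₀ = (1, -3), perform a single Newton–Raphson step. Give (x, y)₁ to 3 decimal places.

(29.699, -18.277)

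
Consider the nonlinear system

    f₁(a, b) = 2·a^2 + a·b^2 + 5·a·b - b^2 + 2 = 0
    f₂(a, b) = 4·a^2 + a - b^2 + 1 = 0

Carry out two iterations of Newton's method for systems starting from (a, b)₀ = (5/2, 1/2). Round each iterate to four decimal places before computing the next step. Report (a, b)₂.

(0.4079, -0.0646)

At (5/2, 1/2): F = (21.1250, 28.2500).
Jacobian J = [[4·a + b^2 + 5·b, 2·a·b + 5·a - 2·b], [8·a + 1, -2·b]].
At the point, J = [[12.7500, 14.0000], [21.0000, -1.0000]] (det J = -306.7500).
Solving J·Δ = −F gives Δ = (-1.3582, -0.2720).
Then the next iterate is (a, b)₁ = (1.1418, 0.2280).
Round to (1.1418, 0.2280) and repeat: F = (5.916438, 7.304645), J = [[5.759184, 5.773661], [10.1344, -0.4560]].
Δ = (-0.7339, -0.2926), so (a, b)₂ = (0.4079, -0.0646).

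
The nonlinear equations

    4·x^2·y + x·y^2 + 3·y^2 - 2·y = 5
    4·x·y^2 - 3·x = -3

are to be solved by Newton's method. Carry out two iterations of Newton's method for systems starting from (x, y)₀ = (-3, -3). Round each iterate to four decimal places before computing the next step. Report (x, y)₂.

At (-3, -3): F = (-107.0000, -96.0000).
Jacobian J = [[8·x·y + y^2, 4·x^2 + 2·x·y + 6·y - 2], [4·y^2 - 3, 8·x·y]].
At the point, J = [[81.0000, 34.0000], [33.0000, 72.0000]] (det J = 4710.0000).
Solving J·Δ = −F gives Δ = (0.9427, 0.9013).
Then the next iterate is (x, y)₁ = (-2.0573, -2.0987).
Round to (-2.0573, -2.0987) and repeat: F = (-32.181289, -27.073954), J = [[38.945786, 10.973044], [14.618167, 34.541244]].
Δ = (0.6874, 0.4929), so (x, y)₂ = (-1.3699, -1.6058).

(-1.3699, -1.6058)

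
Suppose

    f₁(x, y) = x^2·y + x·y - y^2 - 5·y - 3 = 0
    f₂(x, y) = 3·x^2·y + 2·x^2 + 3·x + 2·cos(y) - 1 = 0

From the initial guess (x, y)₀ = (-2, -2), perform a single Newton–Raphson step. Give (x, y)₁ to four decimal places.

At (-2, -2): F = (-1.0000, -23.832294).
Jacobian J = [[2·x·y + y, x^2 + x - 2·y - 5], [6·x·y + 4·x + 3, 3·x^2 - 2·sin(y)]].
At the point, J = [[6.0000, 1.0000], [19.0000, 13.818595]] (det J = 63.911569).
Solving J·Δ = −F gives Δ = (-0.1567, 1.9401).
Then the next iterate is (x, y)₁ = (-2.1567, -0.0599).

(-2.1567, -0.0599)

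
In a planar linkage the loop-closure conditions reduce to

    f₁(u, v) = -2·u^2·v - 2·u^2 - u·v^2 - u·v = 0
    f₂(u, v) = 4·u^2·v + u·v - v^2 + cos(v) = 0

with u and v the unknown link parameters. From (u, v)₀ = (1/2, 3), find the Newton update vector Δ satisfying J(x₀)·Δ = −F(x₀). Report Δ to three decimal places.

(-0.099, -1.504)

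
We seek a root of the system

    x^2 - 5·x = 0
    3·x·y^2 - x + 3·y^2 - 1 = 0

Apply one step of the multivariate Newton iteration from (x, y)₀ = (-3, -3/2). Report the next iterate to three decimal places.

(-0.818, -1.558)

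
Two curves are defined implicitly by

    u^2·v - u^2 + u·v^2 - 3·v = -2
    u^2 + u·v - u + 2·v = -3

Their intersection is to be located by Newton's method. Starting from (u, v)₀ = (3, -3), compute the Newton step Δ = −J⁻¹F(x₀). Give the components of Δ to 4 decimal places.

At (3, -3): F = (2.0000, -6.0000).
Jacobian J = [[2·u·v - 2·u + v^2, u^2 + 2·u·v - 3], [2·u + v - 1, u + 2]].
At the point, J = [[-15.0000, -12.0000], [2.0000, 5.0000]] (det J = -51.0000).
Solving J·Δ = −F gives Δ = (-1.2157, 1.6863).

(-1.2157, 1.6863)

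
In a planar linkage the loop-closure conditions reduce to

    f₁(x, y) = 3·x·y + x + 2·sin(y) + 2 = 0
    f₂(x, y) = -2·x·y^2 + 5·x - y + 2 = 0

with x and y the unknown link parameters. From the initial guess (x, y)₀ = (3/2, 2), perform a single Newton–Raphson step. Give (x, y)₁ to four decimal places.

(-0.6205, 2.1432)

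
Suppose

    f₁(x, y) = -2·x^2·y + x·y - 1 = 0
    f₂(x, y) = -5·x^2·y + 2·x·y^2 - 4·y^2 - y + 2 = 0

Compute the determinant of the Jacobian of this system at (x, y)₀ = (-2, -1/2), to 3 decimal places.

J = [[-4·x·y + y, -2·x^2 + x], [-10·x·y + 2·y^2, -5·x^2 + 4·x·y - 8·y - 1]].
At the point, J = [[-4.500, -10.000], [-9.500, -13.000]].
det J = -36.500.

-36.500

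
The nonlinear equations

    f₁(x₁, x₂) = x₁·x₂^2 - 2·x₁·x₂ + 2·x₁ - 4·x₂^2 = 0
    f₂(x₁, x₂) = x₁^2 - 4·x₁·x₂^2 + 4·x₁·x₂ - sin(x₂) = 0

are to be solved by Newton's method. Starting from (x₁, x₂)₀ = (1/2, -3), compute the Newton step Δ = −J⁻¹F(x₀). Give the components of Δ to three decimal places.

(-0.050, 1.418)

At (1/2, -3): F = (-27.500, -23.60888).
Jacobian J = [[x₂^2 - 2·x₂ + 2, 2·x₁·x₂ - 2·x₁ - 8·x₂], [2·x₁ - 4·x₂^2 + 4·x₂, -8·x₁·x₂ + 4·x₁ - cos(x₂)]].
At the point, J = [[17.000, 20.000], [-47.000, 14.98999]] (det J = 1194.82987).
Solving J·Δ = −F gives Δ = (-0.050, 1.418).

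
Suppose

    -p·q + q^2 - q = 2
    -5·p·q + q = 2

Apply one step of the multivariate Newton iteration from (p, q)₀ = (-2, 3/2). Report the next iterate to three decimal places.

(0.870, 2.139)

At (-2, 3/2): F = (1.750, 14.500).
Jacobian J = [[-q, -p + 2·q - 1], [-5·q, -5·p + 1]].
At the point, J = [[-1.500, 4.000], [-7.500, 11.000]] (det J = 13.500).
Solving J·Δ = −F gives Δ = (2.870, 0.639).
Then the next iterate is (p, q)₁ = (0.870, 2.139).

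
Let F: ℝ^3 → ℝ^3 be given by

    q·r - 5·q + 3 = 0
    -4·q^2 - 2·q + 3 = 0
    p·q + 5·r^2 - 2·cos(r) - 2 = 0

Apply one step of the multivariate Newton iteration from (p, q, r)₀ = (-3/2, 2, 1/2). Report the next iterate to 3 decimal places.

(-2.063, 1.056, 1.375)

At (-3/2, 2, 1/2): F = (-6.000, -17.000, -5.50517).
Jacobian J = [[0, r - 5, q], [0, -8·q - 2, 0], [q, p, 10·r + 2·sin(r)]].
At the point, J = [[0.000, -4.500, 2.000], [0.000, -18.000, 0.000], [2.000, -1.500, 5.95885]] (det J = 72.000).
Solving J·Δ = −F gives Δ = (-0.563, -0.944, 0.875).
Then the next iterate is (p, q, r)₁ = (-2.063, 1.056, 1.375).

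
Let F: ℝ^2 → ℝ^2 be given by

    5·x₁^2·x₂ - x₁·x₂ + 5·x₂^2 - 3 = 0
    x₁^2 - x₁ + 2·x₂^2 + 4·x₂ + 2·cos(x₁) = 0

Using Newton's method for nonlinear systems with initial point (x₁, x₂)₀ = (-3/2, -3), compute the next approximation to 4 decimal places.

(-1.1640, -1.8478)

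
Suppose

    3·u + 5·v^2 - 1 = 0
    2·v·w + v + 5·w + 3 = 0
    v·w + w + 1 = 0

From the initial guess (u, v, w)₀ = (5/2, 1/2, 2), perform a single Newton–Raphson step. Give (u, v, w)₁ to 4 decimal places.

(0.1944, 0.3333, -0.4444)

At (5/2, 1/2, 2): F = (7.7500, 15.5000, 4.0000).
Jacobian J = [[3, 10·v, 0], [0, 2·w + 1, 2·v + 5], [0, w, v + 1]].
At the point, J = [[3.0000, 5.0000, 0.0000], [0.0000, 5.0000, 6.0000], [0.0000, 2.0000, 1.5000]] (det J = -13.5000).
Solving J·Δ = −F gives Δ = (-2.3056, -0.1667, -2.4444).
Then the next iterate is (u, v, w)₁ = (0.1944, 0.3333, -0.4444).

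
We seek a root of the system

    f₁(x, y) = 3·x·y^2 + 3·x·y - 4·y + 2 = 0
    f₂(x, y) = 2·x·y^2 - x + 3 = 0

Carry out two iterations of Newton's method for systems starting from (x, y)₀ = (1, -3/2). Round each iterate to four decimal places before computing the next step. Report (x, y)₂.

(8.0695, -1.0050)

At (1, -3/2): F = (10.2500, 6.5000).
Jacobian J = [[3·y^2 + 3·y, 6·x·y + 3·x - 4], [2·y^2 - 1, 4·x·y]].
At the point, J = [[2.2500, -10.0000], [3.5000, -6.0000]] (det J = 21.5000).
Solving J·Δ = −F gives Δ = (-0.1628, 0.9884).
Then the next iterate is (x, y)₁ = (0.8372, -0.5116).
Round to (0.8372, -0.5116) and repeat: F = (3.418838, 2.601048), J = [[-0.749596, -4.058269], [-0.476531, -1.713246]].
Δ = (7.2323, -0.4934), so (x, y)₂ = (8.0695, -1.0050).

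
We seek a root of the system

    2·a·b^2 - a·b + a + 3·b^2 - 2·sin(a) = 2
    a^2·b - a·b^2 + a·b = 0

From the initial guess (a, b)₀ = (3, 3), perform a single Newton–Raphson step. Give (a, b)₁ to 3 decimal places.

(1.756, 2.013)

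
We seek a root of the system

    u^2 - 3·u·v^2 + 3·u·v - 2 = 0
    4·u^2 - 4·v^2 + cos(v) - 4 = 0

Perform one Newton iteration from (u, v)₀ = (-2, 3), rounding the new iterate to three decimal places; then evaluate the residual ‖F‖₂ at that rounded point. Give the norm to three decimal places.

At (-2, 3): F = (38.000, -24.98999).
Jacobian J = [[2·u - 3·v^2 + 3·v, -6·u·v + 3·u], [8·u, -8·v - sin(v)]].
At the point, J = [[-22.000, 30.000], [-16.000, -24.14112]] (det J = 1011.10464).
Solving J·Δ = −F gives Δ = (0.166, -1.145).
Then the next iterate is (u, v)₁ = (-1.834, 1.855).
Re-evaluating at (-1.834, 1.855): F = (10.08987, -4.59027), so ‖F‖₂ = 11.085.

11.085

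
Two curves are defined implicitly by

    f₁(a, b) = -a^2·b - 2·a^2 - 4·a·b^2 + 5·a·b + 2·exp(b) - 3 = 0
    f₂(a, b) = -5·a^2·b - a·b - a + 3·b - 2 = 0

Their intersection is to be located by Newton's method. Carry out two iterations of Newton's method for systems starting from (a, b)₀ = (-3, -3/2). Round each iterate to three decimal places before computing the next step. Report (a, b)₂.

(-1.540, -0.688)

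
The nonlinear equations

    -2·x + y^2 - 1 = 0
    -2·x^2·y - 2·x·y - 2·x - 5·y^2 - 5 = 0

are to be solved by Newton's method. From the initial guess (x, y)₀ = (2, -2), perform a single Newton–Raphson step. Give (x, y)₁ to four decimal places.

(2.5000, -2.5000)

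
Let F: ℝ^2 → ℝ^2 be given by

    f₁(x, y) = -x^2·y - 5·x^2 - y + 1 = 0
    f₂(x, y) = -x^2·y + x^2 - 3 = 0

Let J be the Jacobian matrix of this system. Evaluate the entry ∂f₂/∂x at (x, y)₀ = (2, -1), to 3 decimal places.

8.000

∂f₂/∂x = -2·x·y + 2·x.
At (2, -1) this is 8.000.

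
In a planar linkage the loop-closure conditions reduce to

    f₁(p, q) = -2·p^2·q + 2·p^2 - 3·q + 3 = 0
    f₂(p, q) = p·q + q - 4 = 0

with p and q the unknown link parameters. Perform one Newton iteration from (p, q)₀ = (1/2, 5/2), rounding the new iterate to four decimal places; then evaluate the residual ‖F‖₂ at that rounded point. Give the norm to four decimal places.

At (1/2, 5/2): F = (-5.2500, -0.2500).
Jacobian J = [[-4·p·q + 4·p, -2·p^2 - 3], [q, p + 1]].
At the point, J = [[-3.0000, -3.5000], [2.5000, 1.5000]] (det J = 4.2500).
Solving J·Δ = −F gives Δ = (2.0588, -3.2647).
Then the next iterate is (p, q)₁ = (2.5588, -0.7647).
Re-evaluating at (2.5588, -0.7647): F = (28.402696, -6.721414), so ‖F‖₂ = 29.1872.

29.1872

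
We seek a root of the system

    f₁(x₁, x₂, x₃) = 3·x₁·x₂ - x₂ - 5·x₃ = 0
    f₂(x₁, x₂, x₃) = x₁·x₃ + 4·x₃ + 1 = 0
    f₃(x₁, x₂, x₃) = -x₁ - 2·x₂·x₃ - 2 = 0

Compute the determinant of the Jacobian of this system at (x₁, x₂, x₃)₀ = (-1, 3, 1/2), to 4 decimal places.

29.5000

J = [[3·x₂, 3·x₁ - 1, -5], [x₃, 0, x₁ + 4], [-1, -2·x₃, -2·x₂]].
At the point, J = [[9.0000, -4.0000, -5.0000], [0.5000, 0.0000, 3.0000], [-1.0000, -1.0000, -6.0000]].
det J = 29.5000.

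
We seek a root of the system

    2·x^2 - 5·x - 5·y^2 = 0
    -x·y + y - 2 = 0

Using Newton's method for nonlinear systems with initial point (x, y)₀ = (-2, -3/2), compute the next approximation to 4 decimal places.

At (-2, -3/2): F = (6.7500, -6.5000).
Jacobian J = [[4·x - 5, -10·y], [-y, -x + 1]].
At the point, J = [[-13.0000, 15.0000], [1.5000, 3.0000]] (det J = -61.5000).
Solving J·Δ = −F gives Δ = (1.9146, 1.2093).
Then the next iterate is (x, y)₁ = (-0.0854, -0.2907).

(-0.0854, -0.2907)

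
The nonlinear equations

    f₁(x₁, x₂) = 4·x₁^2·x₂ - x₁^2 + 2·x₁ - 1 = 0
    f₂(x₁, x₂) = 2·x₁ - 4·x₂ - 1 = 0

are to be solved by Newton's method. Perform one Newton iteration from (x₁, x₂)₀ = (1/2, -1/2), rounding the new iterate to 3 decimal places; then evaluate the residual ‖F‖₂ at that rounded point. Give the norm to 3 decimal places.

At (1/2, -1/2): F = (-0.750, 2.000).
Jacobian J = [[8·x₁·x₂ - 2·x₁ + 2, 4·x₁^2], [2, -4]].
At the point, J = [[-1.000, 1.000], [2.000, -4.000]] (det J = 2.000).
Solving J·Δ = −F gives Δ = (-0.500, 0.250).
Then the next iterate is (x₁, x₂)₁ = (0.000, -0.250).
Re-evaluating at (0.000, -0.250): F = (-1.000, 0.000), so ‖F‖₂ = 1.000.

1.000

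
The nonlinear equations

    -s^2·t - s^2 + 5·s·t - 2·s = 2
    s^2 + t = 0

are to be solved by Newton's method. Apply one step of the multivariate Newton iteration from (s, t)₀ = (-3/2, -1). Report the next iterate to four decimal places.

(-0.9293, -0.5379)

At (-3/2, -1): F = (8.5000, 1.2500).
Jacobian J = [[-2·s·t - 2·s + 5·t - 2, -s^2 + 5·s], [2·s, 1]].
At the point, J = [[-7.0000, -9.7500], [-3.0000, 1.0000]] (det J = -36.2500).
Solving J·Δ = −F gives Δ = (0.5707, 0.4621).
Then the next iterate is (s, t)₁ = (-0.9293, -0.5379).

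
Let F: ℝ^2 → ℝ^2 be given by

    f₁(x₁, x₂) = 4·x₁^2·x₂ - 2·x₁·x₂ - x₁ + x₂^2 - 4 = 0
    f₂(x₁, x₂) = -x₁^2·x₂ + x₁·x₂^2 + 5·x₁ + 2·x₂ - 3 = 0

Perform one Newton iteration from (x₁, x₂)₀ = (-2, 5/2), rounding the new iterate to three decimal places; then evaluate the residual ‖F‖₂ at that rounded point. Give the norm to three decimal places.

At (-2, 5/2): F = (54.250, -30.500).
Jacobian J = [[8·x₁·x₂ - 2·x₂ - 1, 4·x₁^2 - 2·x₁ + 2·x₂], [-2·x₁·x₂ + x₂^2 + 5, -x₁^2 + 2·x₁·x₂ + 2]].
At the point, J = [[-46.000, 25.000], [21.250, -12.000]] (det J = 20.750).
Solving J·Δ = −F gives Δ = (-5.373, -12.057).
Then the next iterate is (x₁, x₂)₁ = (-7.373, -9.557).
Re-evaluating at (-7.373, -9.557): F = (-2124.33551, -212.87185), so ‖F‖₂ = 2134.974.

2134.974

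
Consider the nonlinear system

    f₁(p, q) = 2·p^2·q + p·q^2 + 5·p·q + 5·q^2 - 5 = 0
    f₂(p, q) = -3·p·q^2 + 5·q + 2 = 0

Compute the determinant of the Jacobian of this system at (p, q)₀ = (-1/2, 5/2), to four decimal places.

J = [[4·p·q + q^2 + 5·q, 2·p^2 + 2·p·q + 5·p + 10·q], [-3·q^2, -6·p·q + 5]].
At the point, J = [[13.7500, 20.5000], [-18.7500, 12.5000]].
det J = 556.2500.

556.2500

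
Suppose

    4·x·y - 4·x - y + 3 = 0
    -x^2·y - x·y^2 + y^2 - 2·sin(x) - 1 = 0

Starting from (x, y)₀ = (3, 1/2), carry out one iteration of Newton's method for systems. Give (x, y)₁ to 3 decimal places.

At (3, 1/2): F = (-3.500, -6.28224).
Jacobian J = [[4·y - 4, 4·x - 1], [-2·x·y - y^2 - 2·cos(x), -x^2 - 2·x·y + 2·y]].
At the point, J = [[-2.000, 11.000], [-1.27002, -11.000]] (det J = 35.97017).
Solving J·Δ = −F gives Δ = (-2.991, -0.226).
Then the next iterate is (x, y)₁ = (0.009, 0.274).

(0.009, 0.274)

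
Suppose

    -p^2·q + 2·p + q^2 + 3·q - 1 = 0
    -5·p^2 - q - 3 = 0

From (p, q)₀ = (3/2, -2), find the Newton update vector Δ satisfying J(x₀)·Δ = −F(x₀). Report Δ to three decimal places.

At (3/2, -2): F = (4.500, -12.250).
Jacobian J = [[-2·p·q + 2, -p^2 + 2·q + 3], [-10·p, -1]].
At the point, J = [[8.000, -3.250], [-15.000, -1.000]] (det J = -56.750).
Solving J·Δ = −F gives Δ = (-0.781, -0.537).

(-0.781, -0.537)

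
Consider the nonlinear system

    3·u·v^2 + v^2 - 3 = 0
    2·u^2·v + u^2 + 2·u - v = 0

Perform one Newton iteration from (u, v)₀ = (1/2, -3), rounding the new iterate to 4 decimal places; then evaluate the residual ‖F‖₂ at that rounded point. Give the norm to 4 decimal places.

At (1/2, -3): F = (19.5000, 2.7500).
Jacobian J = [[3·v^2, 6·u·v + 2·v], [4·u·v + 2·u + 2, 2·u^2 - 1]].
At the point, J = [[27.0000, -15.0000], [-3.0000, -0.5000]] (det J = -58.5000).
Solving J·Δ = −F gives Δ = (0.5385, 2.2692).
Then the next iterate is (u, v)₁ = (1.0385, -0.7308).
Re-evaluating at (1.0385, -0.7308): F = (-0.802041, 2.309973), so ‖F‖₂ = 2.4452.

2.4452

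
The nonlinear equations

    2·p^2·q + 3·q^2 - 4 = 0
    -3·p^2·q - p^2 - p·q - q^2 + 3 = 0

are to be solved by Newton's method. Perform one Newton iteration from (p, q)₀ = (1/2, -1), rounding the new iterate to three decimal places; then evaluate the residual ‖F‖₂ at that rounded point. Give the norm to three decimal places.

At (1/2, -1): F = (-1.500, 3.000).
Jacobian J = [[4·p·q, 2·p^2 + 6·q], [-6·p·q - 2·p - q, -3·p^2 - p - 2·q]].
At the point, J = [[-2.000, -5.500], [3.000, 0.750]] (det J = 15.000).
Solving J·Δ = −F gives Δ = (-1.025, 0.100).
Then the next iterate is (p, q)₁ = (-0.525, -0.900).
Re-evaluating at (-0.525, -0.900): F = (-2.06612, 2.18606), so ‖F‖₂ = 3.008.

3.008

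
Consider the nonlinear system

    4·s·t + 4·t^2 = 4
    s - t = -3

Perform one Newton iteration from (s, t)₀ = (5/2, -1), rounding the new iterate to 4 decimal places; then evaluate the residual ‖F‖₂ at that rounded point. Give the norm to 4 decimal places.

304.0000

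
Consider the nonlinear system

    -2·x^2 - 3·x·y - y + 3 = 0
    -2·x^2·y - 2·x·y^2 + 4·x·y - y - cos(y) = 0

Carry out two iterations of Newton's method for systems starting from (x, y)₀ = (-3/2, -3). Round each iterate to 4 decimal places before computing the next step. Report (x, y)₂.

(-1.0027, -0.4962)

At (-3/2, -3): F = (-12.0000, 62.489992).
Jacobian J = [[-4·x - 3·y, -3·x - 1], [-4·x·y - 2·y^2 + 4·y, -2·x^2 - 4·x·y + 4·x + sin(y) - 1]].
At the point, J = [[15.0000, 3.5000], [-48.0000, -29.641120]] (det J = -276.616800).
Solving J·Δ = −F gives Δ = (0.4952, 1.3063).
Then the next iterate is (x, y)₁ = (-1.0048, -1.6937).
Round to (-1.0048, -1.6937) and repeat: F = (-2.431035, 17.808389), J = [[9.1003, 2.0144], [-19.319358, -14.838222]].
Δ = (0.0021, 1.1975), so (x, y)₂ = (-1.0027, -0.4962).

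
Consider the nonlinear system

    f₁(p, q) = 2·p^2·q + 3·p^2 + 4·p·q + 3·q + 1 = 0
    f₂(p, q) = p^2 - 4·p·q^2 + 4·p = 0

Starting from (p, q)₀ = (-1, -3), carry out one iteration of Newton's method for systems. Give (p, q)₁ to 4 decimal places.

At (-1, -3): F = (1.0000, 33.0000).
Jacobian J = [[4·p·q + 6·p + 4·q, 2·p^2 + 4·p + 3], [2·p - 4·q^2 + 4, -8·p·q]].
At the point, J = [[-6.0000, 1.0000], [-34.0000, -24.0000]] (det J = 178.0000).
Solving J·Δ = −F gives Δ = (0.3202, 0.9213).
Then the next iterate is (p, q)₁ = (-0.6798, -2.0787).

(-0.6798, -2.0787)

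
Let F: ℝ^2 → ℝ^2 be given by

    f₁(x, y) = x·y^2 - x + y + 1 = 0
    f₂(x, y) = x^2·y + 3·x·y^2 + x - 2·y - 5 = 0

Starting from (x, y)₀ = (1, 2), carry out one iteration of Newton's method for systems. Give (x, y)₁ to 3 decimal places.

At (1, 2): F = (6.000, 6.000).
Jacobian J = [[y^2 - 1, 2·x·y + 1], [2·x·y + 3·y^2 + 1, x^2 + 6·x·y - 2]].
At the point, J = [[3.000, 5.000], [17.000, 11.000]] (det J = -52.000).
Solving J·Δ = −F gives Δ = (0.692, -1.615).
Then the next iterate is (x, y)₁ = (1.692, 0.385).

(1.692, 0.385)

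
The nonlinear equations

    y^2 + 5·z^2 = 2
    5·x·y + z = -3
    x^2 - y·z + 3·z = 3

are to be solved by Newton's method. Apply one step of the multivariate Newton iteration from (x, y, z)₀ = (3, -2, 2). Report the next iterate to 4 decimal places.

At (3, -2, 2): F = (22.0000, -25.0000, 16.0000).
Jacobian J = [[0, 2·y, 10·z], [5·y, 5·x, 1], [2·x, -z, -y + 3]].
At the point, J = [[0.0000, -4.0000, 20.0000], [-10.0000, 15.0000, 1.0000], [6.0000, -2.0000, 5.0000]] (det J = -1624.0000).
Solving J·Δ = −F gives Δ = (-1.6441, 0.6355, -0.9729).
Then the next iterate is (x, y, z)₁ = (1.3559, -1.3645, 1.0271).

(1.3559, -1.3645, 1.0271)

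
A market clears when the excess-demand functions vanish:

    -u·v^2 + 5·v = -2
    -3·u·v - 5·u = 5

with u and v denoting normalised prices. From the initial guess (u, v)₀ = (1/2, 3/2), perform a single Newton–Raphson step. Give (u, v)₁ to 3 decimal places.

(-0.089, -1.271)

At (1/2, 3/2): F = (8.375, -9.750).
Jacobian J = [[-v^2, -2·u·v + 5], [-3·v - 5, -3·u]].
At the point, J = [[-2.250, 3.500], [-9.500, -1.500]] (det J = 36.625).
Solving J·Δ = −F gives Δ = (-0.589, -2.771).
Then the next iterate is (u, v)₁ = (-0.089, -1.271).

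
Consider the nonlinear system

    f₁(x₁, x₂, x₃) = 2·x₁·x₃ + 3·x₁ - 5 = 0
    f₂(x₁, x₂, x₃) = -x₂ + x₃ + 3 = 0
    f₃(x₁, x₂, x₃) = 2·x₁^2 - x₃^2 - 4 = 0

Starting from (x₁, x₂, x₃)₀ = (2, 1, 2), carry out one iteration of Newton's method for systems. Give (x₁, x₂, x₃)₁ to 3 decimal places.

At (2, 1, 2): F = (9.000, 4.000, 0.000).
Jacobian J = [[2·x₃ + 3, 0, 2·x₁], [0, -1, 1], [4·x₁, 0, -2·x₃]].
At the point, J = [[7.000, 0.000, 4.000], [0.000, -1.000, 1.000], [8.000, 0.000, -4.000]] (det J = 60.000).
Solving J·Δ = −F gives Δ = (-0.600, 2.800, -1.200).
Then the next iterate is (x₁, x₂, x₃)₁ = (1.400, 3.800, 0.800).

(1.400, 3.800, 0.800)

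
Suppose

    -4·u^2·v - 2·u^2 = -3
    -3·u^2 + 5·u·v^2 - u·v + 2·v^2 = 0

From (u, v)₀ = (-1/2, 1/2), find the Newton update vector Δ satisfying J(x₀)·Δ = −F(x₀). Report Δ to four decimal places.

(0.1667, 2.6667)

At (-1/2, 1/2): F = (2.0000, -0.6250).
Jacobian J = [[-8·u·v - 4·u, -4·u^2], [-6·u + 5·v^2 - v, 10·u·v - u + 4·v]].
At the point, J = [[4.0000, -1.0000], [3.7500, 0.0000]] (det J = 3.7500).
Solving J·Δ = −F gives Δ = (0.1667, 2.6667).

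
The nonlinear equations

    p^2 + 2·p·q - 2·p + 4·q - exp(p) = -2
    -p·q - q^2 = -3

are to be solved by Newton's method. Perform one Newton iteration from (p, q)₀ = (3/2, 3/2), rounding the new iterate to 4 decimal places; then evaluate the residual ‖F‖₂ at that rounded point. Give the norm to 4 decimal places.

13.6977

At (3/2, 3/2): F = (7.268311, -1.5000).
Jacobian J = [[2·p + 2·q - exp(p) - 2, 2·p + 4], [-q, -p - 2·q]].
At the point, J = [[-0.481689, 7.0000], [-1.5000, -4.5000]] (det J = 12.667601).
Solving J·Δ = −F gives Δ = (1.7531, -0.9177).
Then the next iterate is (p, q)₁ = (3.2531, 0.5823).
Re-evaluating at (3.2531, 0.5823): F = (-13.676194, 0.766647), so ‖F‖₂ = 13.6977.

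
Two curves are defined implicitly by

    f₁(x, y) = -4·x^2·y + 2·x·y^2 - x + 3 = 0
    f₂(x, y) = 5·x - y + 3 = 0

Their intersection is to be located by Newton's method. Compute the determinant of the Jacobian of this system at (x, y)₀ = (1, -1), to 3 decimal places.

J = [[-8·x·y + 2·y^2 - 1, -4·x^2 + 4·x·y], [5, -1]].
At the point, J = [[9.000, -8.000], [5.000, -1.000]].
det J = 31.000.

31.000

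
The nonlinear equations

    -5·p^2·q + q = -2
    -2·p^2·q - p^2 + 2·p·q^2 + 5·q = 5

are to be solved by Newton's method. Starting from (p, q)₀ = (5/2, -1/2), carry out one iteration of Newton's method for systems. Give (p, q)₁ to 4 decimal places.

(-0.3565, -1.1143)

At (5/2, -1/2): F = (17.1250, -6.2500).
Jacobian J = [[-10·p·q, -5·p^2 + 1], [-4·p·q - 2·p + 2·q^2, -2·p^2 + 4·p·q + 5]].
At the point, J = [[12.5000, -30.2500], [0.5000, -12.5000]] (det J = -141.1250).
Solving J·Δ = −F gives Δ = (-2.8565, -0.6143).
Then the next iterate is (p, q)₁ = (-0.3565, -1.1143).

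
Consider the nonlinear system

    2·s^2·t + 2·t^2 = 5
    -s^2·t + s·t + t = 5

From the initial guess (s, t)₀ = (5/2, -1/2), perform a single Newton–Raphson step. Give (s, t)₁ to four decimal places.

At (5/2, -1/2): F = (-10.7500, -3.6250).
Jacobian J = [[4·s·t, 2·s^2 + 4·t], [-2·s·t + t, -s^2 + s + 1]].
At the point, J = [[-5.0000, 10.5000], [2.0000, -2.7500]] (det J = -7.2500).
Solving J·Δ = −F gives Δ = (9.3276, 5.4655).
Then the next iterate is (s, t)₁ = (11.8276, 4.9655).

(11.8276, 4.9655)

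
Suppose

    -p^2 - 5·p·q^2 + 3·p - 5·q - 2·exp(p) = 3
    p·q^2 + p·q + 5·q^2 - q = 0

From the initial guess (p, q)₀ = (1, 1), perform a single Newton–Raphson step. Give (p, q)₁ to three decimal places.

At (1, 1): F = (-16.43656, 6.000).
Jacobian J = [[-2·p - 5·q^2 - 2·exp(p) + 3, -10·p·q - 5], [q^2 + q, 2·p·q + p + 10·q - 1]].
At the point, J = [[-9.43656, -15.000], [2.000, 12.000]] (det J = -83.23876).
Solving J·Δ = −F gives Δ = (-1.288, -0.285).
Then the next iterate is (p, q)₁ = (-0.288, 0.715).

(-0.288, 0.715)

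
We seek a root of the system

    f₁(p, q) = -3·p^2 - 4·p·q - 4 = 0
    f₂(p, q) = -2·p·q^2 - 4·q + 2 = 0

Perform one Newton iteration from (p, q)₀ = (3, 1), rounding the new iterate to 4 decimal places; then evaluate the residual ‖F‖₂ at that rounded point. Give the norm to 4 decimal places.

11.9504

At (3, 1): F = (-43.0000, -8.0000).
Jacobian J = [[-6·p - 4·q, -4·p], [-2·q^2, -4·p·q - 4]].
At the point, J = [[-22.0000, -12.0000], [-2.0000, -16.0000]] (det J = 328.0000).
Solving J·Δ = −F gives Δ = (-1.8049, -0.2744).
Then the next iterate is (p, q)₁ = (1.1951, 0.7256).
Re-evaluating at (1.1951, 0.7256): F = (-11.753450, -2.160829), so ‖F‖₂ = 11.9504.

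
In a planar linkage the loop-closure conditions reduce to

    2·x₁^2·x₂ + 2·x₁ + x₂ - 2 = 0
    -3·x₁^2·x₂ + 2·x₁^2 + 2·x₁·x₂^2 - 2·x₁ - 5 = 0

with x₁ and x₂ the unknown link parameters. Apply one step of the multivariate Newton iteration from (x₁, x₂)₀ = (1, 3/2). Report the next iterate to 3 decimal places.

(0.095, 2.413)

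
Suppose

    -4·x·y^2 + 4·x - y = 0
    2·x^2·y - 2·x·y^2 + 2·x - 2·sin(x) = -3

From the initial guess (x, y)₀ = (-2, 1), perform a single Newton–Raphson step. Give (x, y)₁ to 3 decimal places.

(-0.063, 1.067)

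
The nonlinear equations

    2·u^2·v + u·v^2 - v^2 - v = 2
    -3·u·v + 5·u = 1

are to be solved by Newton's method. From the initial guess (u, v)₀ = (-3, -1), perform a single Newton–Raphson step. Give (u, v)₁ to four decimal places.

(2.0361, -2.6988)

At (-3, -1): F = (-23.0000, -25.0000).
Jacobian J = [[4·u·v + v^2, 2·u^2 + 2·u·v - 2·v - 1], [-3·v + 5, -3·u]].
At the point, J = [[13.0000, 25.0000], [8.0000, 9.0000]] (det J = -83.0000).
Solving J·Δ = −F gives Δ = (5.0361, -1.6988).
Then the next iterate is (u, v)₁ = (2.0361, -2.6988).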